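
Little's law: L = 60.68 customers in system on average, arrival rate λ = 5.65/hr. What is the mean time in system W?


Little's law: L = λW → W = L / λ
= 60.68 / 5.65
= 10.74 hours


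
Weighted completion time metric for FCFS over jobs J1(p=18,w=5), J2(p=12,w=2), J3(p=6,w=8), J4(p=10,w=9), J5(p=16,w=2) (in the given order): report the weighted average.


Completion times:
  J1: C=18, w×C=5×18=90
  J2: C=30, w×C=2×30=60
  J3: C=36, w×C=8×36=288
  J4: C=46, w×C=9×46=414
  J5: C=62, w×C=2×62=124
Sum w×C = 976
Sum w = 26
Weighted avg = 976/26
= 37.54


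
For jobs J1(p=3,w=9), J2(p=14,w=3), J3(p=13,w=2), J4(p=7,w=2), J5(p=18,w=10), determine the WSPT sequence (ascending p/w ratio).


WSPT (Smith's rule): sort by p/w ascending
  J1: p/w = 3/9 = 0.333
  J5: p/w = 18/10 = 1.800
  J4: p/w = 7/2 = 3.500
  J2: p/w = 14/3 = 4.667
  J3: p/w = 13/2 = 6.500
Order: J1 → J5 → J4 → J2 → J3


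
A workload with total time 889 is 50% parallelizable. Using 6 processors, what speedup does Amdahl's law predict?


Amdahl's law: T_p = T × ((1-p) + p/N)
= 889 × ((1-0.5) + 0.5/6)
= 889 × (0.50 + 0.0833)
= 889 × 0.5833
= 518.58
Speedup = 889/518.58
= 1.71×


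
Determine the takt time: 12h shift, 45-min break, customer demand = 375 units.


Available = 12×60 - 45 = 675 min
Takt time = 675 / 375
= 1.80 min/unit


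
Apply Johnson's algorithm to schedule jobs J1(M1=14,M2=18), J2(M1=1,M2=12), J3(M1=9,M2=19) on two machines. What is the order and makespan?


Johnson's rule:
Group 1 (M1≤M2, sort by M1): ['J2', 'J3', 'J1']
Group 2 (M1>M2, sort desc M2): []
Sequence: J2 → J3 → J1
Makespan calculation:
  J2: M1 done=1, M2 done=13
  J3: M1 done=10, M2 done=32
  J1: M1 done=24, M2 done=50
= Sequence: J2 → J3 → J1, Makespan: 50


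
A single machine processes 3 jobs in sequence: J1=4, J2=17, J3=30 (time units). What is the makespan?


Sequential makespan: sum all processing times
= 4 + 17 + 30
= 51 time units


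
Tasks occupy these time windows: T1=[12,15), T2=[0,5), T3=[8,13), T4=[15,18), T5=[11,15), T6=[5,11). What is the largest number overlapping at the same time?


Check each time point for overlaps:
  t=12: 3 tasks active (T1, T3, T5)
Max concurrent = 3


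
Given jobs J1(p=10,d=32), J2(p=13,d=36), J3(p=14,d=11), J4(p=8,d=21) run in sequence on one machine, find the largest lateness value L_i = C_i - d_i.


Lateness per job (L = C - d):
  J1: C=10, d=32, L=-22
  J2: C=23, d=36, L=-13
  J3: C=37, d=11, L=26
  J4: C=45, d=21, L=24
Lmax = max(-22, -13, 26, 24)
= 26


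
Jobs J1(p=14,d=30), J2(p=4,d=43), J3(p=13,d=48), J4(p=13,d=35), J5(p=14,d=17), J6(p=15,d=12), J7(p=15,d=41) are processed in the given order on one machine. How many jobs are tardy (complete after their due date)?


Completion vs due date:
  J1: C=14, d=30 → on time
  J2: C=18, d=43 → on time
  J3: C=31, d=48 → on time
  J4: C=44, d=35 → TARDY
  J5: C=58, d=17 → TARDY
  J6: C=73, d=12 → TARDY
  J7: C=88, d=41 → TARDY
Tardy jobs: J4, J5, J6, J7
Count = 4


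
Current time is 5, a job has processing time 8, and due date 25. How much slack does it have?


Slack = due - current_time - processing
= 25 - 5 - 8
= 12


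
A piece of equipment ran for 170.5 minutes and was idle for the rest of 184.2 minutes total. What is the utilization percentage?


Utilization = busy / total × 100
= 170.5 / 184.2 × 100
= 92.6%


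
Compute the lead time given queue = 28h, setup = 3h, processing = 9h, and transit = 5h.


Lead time = queue + setup + processing + transit
= 28 + 3 + 9 + 5
= 45 hours


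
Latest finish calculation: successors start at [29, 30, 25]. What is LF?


LF = min of all successor start times
Successors start at: [29, 30, 25]
LF = min(29, 30, 25)
= 25


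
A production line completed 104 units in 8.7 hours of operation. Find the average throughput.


Throughput = units / time
= 104 / 8.7
= 12.0 units/hour


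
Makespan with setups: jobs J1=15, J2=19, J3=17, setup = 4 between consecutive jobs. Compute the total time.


Makespan = Σ processing + (n-1) × setup
= (15 + 19 + 17) + (3-1)×4
= 51 + 8
= 59 time units


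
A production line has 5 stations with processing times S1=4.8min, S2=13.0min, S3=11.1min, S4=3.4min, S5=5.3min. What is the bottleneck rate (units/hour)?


Bottleneck = longest station time
Station times: [4.8, 13.0, 11.1, 3.4, 5.3]
Max = 13.0 min
Rate = 60 / 13.0
= 4.62 units/hour (bottleneck: 13.0min)


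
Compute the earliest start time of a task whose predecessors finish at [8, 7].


ES = max of all predecessor completion times
Predecessors: [8, 7]
ES = max(8, 7)
= 8


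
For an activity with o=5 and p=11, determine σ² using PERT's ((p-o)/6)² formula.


σ² = ((p - o) / 6)² = (p - o)² / 36
= (11 - 5)² / 36
= 6² / 36
= 36 / 36
= 1.0000


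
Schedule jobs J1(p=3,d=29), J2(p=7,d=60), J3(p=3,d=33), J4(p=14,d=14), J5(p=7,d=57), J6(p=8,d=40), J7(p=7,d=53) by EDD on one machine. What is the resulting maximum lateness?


EDD order: J4 → J1 → J3 → J6 → J7 → J5 → J2
Completion and lateness:
  J4: C=14, d=14, L=14-14=0
  J1: C=17, d=29, L=17-29=-12
  J3: C=20, d=33, L=20-33=-13
  J6: C=28, d=40, L=28-40=-12
  J7: C=35, d=53, L=35-53=-18
  J5: C=42, d=57, L=42-57=-15
  J2: C=49, d=60, L=49-60=-11
Lmax = max(0, -12, -13, -12, -18, -15, -11)
= 0


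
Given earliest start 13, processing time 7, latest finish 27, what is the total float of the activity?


EF = ES + duration = 13 + 7 = 20
LS = LF - duration = 27 - 7 = 20
Total Float = LF - EF = 27 - 20
(or LS - ES = 20 - 13)
= 7


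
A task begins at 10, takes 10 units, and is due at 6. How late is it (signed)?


Completion = 10 + 10 = 20
Lateness = C - d = 20 - 6
= 14


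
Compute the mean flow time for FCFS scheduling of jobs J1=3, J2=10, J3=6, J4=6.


Completion times:
  J1: completes at 3
  J2: completes at 13
  J3: completes at 19
  J4: completes at 25
Sum = 60
Average = 60/4
= 15.00


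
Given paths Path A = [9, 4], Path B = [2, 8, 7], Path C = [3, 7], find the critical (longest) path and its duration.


Path A: 9 + 4 = 13
Path B: 2 + 8 + 7 = 17
Path C: 3 + 7 = 10
Critical path = longest = max(13, 17, 10)
= 17 (Path B)


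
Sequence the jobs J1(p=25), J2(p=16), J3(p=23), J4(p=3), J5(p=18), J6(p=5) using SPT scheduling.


SPT: sort by shortest processing time
  J4: p=3
  J6: p=5
  J2: p=16
  J5: p=18
  J3: p=23
  J1: p=25
Order: J4 → J6 → J2 → J5 → J3 → J1


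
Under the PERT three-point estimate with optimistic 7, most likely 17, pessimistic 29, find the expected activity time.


te = (o + 4m + p) / 6
= (7 + 4×17 + 29) / 6
= (7 + 68 + 29) / 6
= 104 / 6
= 17.33


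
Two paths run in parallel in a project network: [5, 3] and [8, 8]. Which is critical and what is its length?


Path A: 5 + 3 = 8
Path B: 8 + 8 = 16
Critical path = longest = max(8, 16)
= 16 (Path B)


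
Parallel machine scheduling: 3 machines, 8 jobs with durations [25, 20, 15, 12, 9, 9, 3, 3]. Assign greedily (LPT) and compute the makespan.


Jobs (LPT sorted): [25, 20, 15, 12, 9, 9, 3, 3]
Machines: 3
  J=25 → Machine 1 (load: 0+25=25)
  J=20 → Machine 2 (load: 0+20=20)
  J=15 → Machine 3 (load: 0+15=15)
  J=12 → Machine 3 (load: 15+12=27)
  J=9 → Machine 2 (load: 20+9=29)
  J=9 → Machine 1 (load: 25+9=34)
  J=3 → Machine 3 (load: 27+3=30)
  J=3 → Machine 2 (load: 29+3=32)
Machine loads: [34, 32, 30]
Makespan = max = 34 time units


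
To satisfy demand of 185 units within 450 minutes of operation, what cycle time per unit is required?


Cycle time = available time / demand
= 450 / 185
= 2.43 min/unit


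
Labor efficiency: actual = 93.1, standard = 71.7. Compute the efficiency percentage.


Efficiency = (actual / standard) × 100
= (93.1 / 71.7) × 100
= 129.8%


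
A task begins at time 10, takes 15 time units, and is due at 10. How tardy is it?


Completion = start + processing = 10 + 15 = 25
Tardiness = max(0, C - d) = max(0, 25 - 10)
= max(0, 15)
= 15


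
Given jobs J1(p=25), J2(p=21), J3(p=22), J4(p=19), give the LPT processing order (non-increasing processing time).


LPT: sort by longest processing time first
  J1: p=25
  J3: p=22
  J2: p=21
  J4: p=19
Order: J1 → J3 → J2 → J4


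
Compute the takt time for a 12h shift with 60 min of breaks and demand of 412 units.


Available = 12×60 - 60 = 660 min
Takt time = 660 / 412
= 1.60 min/unit


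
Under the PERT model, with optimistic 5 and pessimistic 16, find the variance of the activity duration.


σ² = ((p - o) / 6)² = (p - o)² / 36
= (16 - 5)² / 36
= 11² / 36
= 121 / 36
= 3.3611


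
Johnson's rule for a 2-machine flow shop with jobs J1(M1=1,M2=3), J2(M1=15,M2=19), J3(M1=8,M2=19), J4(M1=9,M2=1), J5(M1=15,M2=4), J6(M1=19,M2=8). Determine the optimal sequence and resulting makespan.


Johnson's rule:
Group 1 (M1≤M2, sort by M1): ['J1', 'J3', 'J2']
Group 2 (M1>M2, sort desc M2): ['J6', 'J5', 'J4']
Sequence: J1 → J3 → J2 → J6 → J5 → J4
Makespan calculation:
  J1: M1 done=1, M2 done=4
  J3: M1 done=9, M2 done=28
  J2: M1 done=24, M2 done=47
  J6: M1 done=43, M2 done=55
  J5: M1 done=58, M2 done=62
  J4: M1 done=67, M2 done=68
= Sequence: J1 → J3 → J2 → J6 → J5 → J4, Makespan: 68


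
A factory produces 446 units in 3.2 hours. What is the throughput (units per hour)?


Throughput = units / time
= 446 / 3.2
= 139.4 units/hour


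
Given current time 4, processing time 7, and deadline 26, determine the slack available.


Slack = due - current_time - processing
= 26 - 4 - 7
= 15


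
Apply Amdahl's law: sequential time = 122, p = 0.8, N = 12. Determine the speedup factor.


Amdahl's law: T_p = T × ((1-p) + p/N)
= 122 × ((1-0.8) + 0.8/12)
= 122 × (0.20 + 0.0667)
= 122 × 0.2667
= 32.53
Speedup = 122/32.53
= 3.75×


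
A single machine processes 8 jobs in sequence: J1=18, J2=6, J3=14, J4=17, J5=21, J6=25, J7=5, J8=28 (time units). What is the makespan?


Sequential makespan: sum all processing times
= 18 + 6 + 14 + 17 + 21 + 25 + 5 + 28
= 134 time units


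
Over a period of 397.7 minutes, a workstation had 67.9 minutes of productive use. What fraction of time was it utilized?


Utilization = busy / total × 100
= 67.9 / 397.7 × 100
= 17.1%


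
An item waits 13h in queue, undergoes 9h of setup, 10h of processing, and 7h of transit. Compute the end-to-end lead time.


Lead time = queue + setup + processing + transit
= 13 + 9 + 10 + 7
= 39 hours


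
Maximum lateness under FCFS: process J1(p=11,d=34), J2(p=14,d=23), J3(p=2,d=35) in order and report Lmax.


Lateness per job (L = C - d):
  J1: C=11, d=34, L=-23
  J2: C=25, d=23, L=2
  J3: C=27, d=35, L=-8
Lmax = max(-23, 2, -8)
= 2


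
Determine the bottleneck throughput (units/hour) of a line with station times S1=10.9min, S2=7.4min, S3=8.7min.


Bottleneck = longest station time
Station times: [10.9, 7.4, 8.7]
Max = 10.9 min
Rate = 60 / 10.9
= 5.50 units/hour (bottleneck: 10.9min)


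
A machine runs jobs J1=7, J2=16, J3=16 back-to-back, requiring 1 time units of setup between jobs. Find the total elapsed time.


Makespan = Σ processing + (n-1) × setup
= (7 + 16 + 16) + (3-1)×1
= 39 + 2
= 41 time units


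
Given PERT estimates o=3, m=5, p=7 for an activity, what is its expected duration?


te = (o + 4m + p) / 6
= (3 + 4×5 + 7) / 6
= (3 + 20 + 7) / 6
= 30 / 6
= 5.00


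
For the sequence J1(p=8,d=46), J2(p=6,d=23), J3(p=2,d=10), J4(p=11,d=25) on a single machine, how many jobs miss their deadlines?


Completion vs due date:
  J1: C=8, d=46 → on time
  J2: C=14, d=23 → on time
  J3: C=16, d=10 → TARDY
  J4: C=27, d=25 → TARDY
Tardy jobs: J3, J4
Count = 2


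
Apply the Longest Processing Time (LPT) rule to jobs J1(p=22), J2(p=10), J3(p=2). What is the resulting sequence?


LPT: sort by longest processing time first
  J1: p=22
  J2: p=10
  J3: p=2
Order: J1 → J2 → J3


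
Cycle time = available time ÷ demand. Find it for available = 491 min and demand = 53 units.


Cycle time = available time / demand
= 491 / 53
= 9.26 min/unit


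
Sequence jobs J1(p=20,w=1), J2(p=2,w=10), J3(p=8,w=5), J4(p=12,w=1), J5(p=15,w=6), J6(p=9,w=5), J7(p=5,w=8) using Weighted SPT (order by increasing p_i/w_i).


WSPT (Smith's rule): sort by p/w ascending
  J2: p/w = 2/10 = 0.200
  J7: p/w = 5/8 = 0.625
  J3: p/w = 8/5 = 1.600
  J6: p/w = 9/5 = 1.800
  J5: p/w = 15/6 = 2.500
  J4: p/w = 12/1 = 12.000
  J1: p/w = 20/1 = 20.000
Order: J2 → J7 → J3 → J6 → J5 → J4 → J1


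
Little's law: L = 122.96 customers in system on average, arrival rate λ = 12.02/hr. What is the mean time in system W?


Little's law: L = λW → W = L / λ
= 122.96 / 12.02
= 10.23 hours


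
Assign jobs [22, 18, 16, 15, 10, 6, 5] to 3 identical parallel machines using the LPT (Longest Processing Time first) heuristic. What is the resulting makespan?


Jobs (LPT sorted): [22, 18, 16, 15, 10, 6, 5]
Machines: 3
  J=22 → Machine 1 (load: 0+22=22)
  J=18 → Machine 2 (load: 0+18=18)
  J=16 → Machine 3 (load: 0+16=16)
  J=15 → Machine 3 (load: 16+15=31)
  J=10 → Machine 2 (load: 18+10=28)
  J=6 → Machine 1 (load: 22+6=28)
  J=5 → Machine 1 (load: 28+5=33)
Machine loads: [33, 28, 31]
Makespan = max = 33 time units


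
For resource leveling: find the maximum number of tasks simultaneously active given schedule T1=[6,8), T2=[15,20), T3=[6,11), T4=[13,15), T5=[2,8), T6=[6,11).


Check each time point for overlaps:
  t=6: 4 tasks active (T1, T3, T5, T6)
Max concurrent = 4


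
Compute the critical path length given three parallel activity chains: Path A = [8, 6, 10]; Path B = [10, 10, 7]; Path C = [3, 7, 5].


Path A: 8 + 6 + 10 = 24
Path B: 10 + 10 + 7 = 27
Path C: 3 + 7 + 5 = 15
Critical path = longest = max(24, 27, 15)
= 27 (Path B)


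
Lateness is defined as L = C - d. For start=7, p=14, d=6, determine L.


Completion = 7 + 14 = 21
Lateness = C - d = 21 - 6
= 15


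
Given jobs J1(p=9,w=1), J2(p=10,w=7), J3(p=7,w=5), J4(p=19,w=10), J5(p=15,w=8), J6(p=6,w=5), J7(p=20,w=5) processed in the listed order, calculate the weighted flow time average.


Completion times:
  J1: C=9, w×C=1×9=9
  J2: C=19, w×C=7×19=133
  J3: C=26, w×C=5×26=130
  J4: C=45, w×C=10×45=450
  J5: C=60, w×C=8×60=480
  J6: C=66, w×C=5×66=330
  J7: C=86, w×C=5×86=430
Sum w×C = 1962
Sum w = 41
Weighted avg = 1962/41
= 47.85


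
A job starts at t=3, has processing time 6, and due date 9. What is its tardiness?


Completion = start + processing = 3 + 6 = 9
Tardiness = max(0, C - d) = max(0, 9 - 9)
= max(0, 0)
= 0


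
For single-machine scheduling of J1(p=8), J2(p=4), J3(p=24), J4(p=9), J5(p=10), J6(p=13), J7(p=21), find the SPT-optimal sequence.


SPT: sort by shortest processing time
  J2: p=4
  J1: p=8
  J4: p=9
  J5: p=10
  J6: p=13
  J7: p=21
  J3: p=24
Order: J2 → J1 → J4 → J5 → J6 → J7 → J3


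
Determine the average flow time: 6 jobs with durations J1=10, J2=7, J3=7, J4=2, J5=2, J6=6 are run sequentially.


Completion times:
  J1: completes at 10
  J2: completes at 17
  J3: completes at 24
  J4: completes at 26
  J5: completes at 28
  J6: completes at 34
Sum = 139
Average = 139/6
= 23.17


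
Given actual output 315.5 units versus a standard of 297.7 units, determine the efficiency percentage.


Efficiency = (actual / standard) × 100
= (315.5 / 297.7) × 100
= 106.0%


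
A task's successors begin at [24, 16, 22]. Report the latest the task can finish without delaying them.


LF = min of all successor start times
Successors start at: [24, 16, 22]
LF = min(24, 16, 22)
= 16


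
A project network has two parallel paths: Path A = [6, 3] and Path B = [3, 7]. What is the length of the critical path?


Path A: 6 + 3 = 9
Path B: 3 + 7 = 10
Critical path = longest = max(9, 10)
= 10 (Path B)


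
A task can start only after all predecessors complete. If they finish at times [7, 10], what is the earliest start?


ES = max of all predecessor completion times
Predecessors: [7, 10]
ES = max(7, 10)
= 10


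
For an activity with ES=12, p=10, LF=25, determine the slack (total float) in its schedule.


EF = ES + duration = 12 + 10 = 22
LS = LF - duration = 25 - 10 = 15
Total Float = LF - EF = 25 - 22
(or LS - ES = 15 - 12)
= 3


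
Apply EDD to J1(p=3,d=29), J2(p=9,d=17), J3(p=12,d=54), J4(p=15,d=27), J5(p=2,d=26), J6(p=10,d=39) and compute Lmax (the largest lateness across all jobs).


EDD order: J2 → J5 → J4 → J1 → J6 → J3
Completion and lateness:
  J2: C=9, d=17, L=9-17=-8
  J5: C=11, d=26, L=11-26=-15
  J4: C=26, d=27, L=26-27=-1
  J1: C=29, d=29, L=29-29=0
  J6: C=39, d=39, L=39-39=0
  J3: C=51, d=54, L=51-54=-3
Lmax = max(-8, -15, -1, 0, 0, -3)
= 0


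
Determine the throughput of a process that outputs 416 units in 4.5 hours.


Throughput = units / time
= 416 / 4.5
= 92.4 units/hour


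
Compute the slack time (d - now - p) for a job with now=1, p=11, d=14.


Slack = due - current_time - processing
= 14 - 1 - 11
= 2


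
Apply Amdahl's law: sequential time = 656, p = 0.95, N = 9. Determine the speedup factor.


Amdahl's law: T_p = T × ((1-p) + p/N)
= 656 × ((1-0.95) + 0.95/9)
= 656 × (0.05 + 0.1056)
= 656 × 0.1556
= 102.04
Speedup = 656/102.04
= 6.43×


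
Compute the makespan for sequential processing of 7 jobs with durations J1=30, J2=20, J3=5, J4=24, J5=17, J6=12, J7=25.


Sequential makespan: sum all processing times
= 30 + 20 + 5 + 24 + 17 + 12 + 25
= 133 time units


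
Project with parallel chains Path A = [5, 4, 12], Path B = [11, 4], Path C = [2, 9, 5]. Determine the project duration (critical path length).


Path A: 5 + 4 + 12 = 21
Path B: 11 + 4 = 15
Path C: 2 + 9 + 5 = 16
Critical path = longest = max(21, 15, 16)
= 21 (Path A)


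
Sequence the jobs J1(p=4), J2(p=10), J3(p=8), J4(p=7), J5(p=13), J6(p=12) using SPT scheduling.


SPT: sort by shortest processing time
  J1: p=4
  J4: p=7
  J3: p=8
  J2: p=10
  J6: p=12
  J5: p=13
Order: J1 → J4 → J3 → J2 → J6 → J5


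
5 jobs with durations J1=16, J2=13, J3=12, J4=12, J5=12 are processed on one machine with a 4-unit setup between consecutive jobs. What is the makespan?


Makespan = Σ processing + (n-1) × setup
= (16 + 13 + 12 + 12 + 12) + (5-1)×4
= 65 + 16
= 81 time units


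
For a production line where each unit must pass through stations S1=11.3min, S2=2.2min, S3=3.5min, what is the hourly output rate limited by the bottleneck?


Bottleneck = longest station time
Station times: [11.3, 2.2, 3.5]
Max = 11.3 min
Rate = 60 / 11.3
= 5.31 units/hour (bottleneck: 11.3min)


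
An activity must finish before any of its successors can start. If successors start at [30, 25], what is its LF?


LF = min of all successor start times
Successors start at: [30, 25]
LF = min(30, 25)
= 25


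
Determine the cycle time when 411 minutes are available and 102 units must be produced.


Cycle time = available time / demand
= 411 / 102
= 4.03 min/unit


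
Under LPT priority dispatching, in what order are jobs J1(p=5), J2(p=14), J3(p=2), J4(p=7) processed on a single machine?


LPT: sort by longest processing time first
  J2: p=14
  J4: p=7
  J1: p=5
  J3: p=2
Order: J2 → J4 → J1 → J3


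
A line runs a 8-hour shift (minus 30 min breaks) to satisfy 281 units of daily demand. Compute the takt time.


Available = 8×60 - 30 = 450 min
Takt time = 450 / 281
= 1.60 min/unit


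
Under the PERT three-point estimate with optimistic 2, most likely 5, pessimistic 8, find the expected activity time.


te = (o + 4m + p) / 6
= (2 + 4×5 + 8) / 6
= (2 + 20 + 8) / 6
= 30 / 6
= 5.00


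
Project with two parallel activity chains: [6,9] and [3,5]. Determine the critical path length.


Path A: 6 + 9 = 15
Path B: 3 + 5 = 8
Critical path = longest = max(15, 8)
= 15 (Path A)


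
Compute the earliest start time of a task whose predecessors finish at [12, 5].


ES = max of all predecessor completion times
Predecessors: [12, 5]
ES = max(12, 5)
= 12


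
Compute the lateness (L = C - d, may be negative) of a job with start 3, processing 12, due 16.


Completion = 3 + 12 = 15
Lateness = C - d = 15 - 16
= -1


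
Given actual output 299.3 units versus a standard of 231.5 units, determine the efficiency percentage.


Efficiency = (actual / standard) × 100
= (299.3 / 231.5) × 100
= 129.3%


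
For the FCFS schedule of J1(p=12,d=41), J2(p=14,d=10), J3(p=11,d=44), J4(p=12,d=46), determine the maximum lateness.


Lateness per job (L = C - d):
  J1: C=12, d=41, L=-29
  J2: C=26, d=10, L=16
  J3: C=37, d=44, L=-7
  J4: C=49, d=46, L=3
Lmax = max(-29, 16, -7, 3)
= 16


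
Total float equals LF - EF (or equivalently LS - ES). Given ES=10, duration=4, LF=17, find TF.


EF = ES + duration = 10 + 4 = 14
LS = LF - duration = 17 - 4 = 13
Total Float = LF - EF = 17 - 14
(or LS - ES = 13 - 10)
= 3


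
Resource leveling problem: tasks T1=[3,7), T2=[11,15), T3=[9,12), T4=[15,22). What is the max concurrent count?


Check each time point for overlaps:
  t=11: 2 tasks active (T2, T3)
Max concurrent = 2


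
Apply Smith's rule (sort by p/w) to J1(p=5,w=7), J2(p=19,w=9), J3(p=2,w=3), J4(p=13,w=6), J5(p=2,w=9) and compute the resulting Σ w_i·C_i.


WSPT order (by p/w): J5 → J3 → J1 → J2 → J4
  J5: C=2, w·C=9×2=18
  J3: C=4, w·C=3×4=12
  J1: C=9, w·C=7×9=63
  J2: C=28, w·C=9×28=252
  J4: C=41, w·C=6×41=246
Σ w·C = 591
= 591


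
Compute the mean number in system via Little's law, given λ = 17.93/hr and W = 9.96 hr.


Little's law: L = λ × W
= 17.93 × 9.96
= 178.58


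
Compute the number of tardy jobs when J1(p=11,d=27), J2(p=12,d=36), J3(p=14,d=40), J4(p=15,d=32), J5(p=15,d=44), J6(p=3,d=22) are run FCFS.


Completion vs due date:
  J1: C=11, d=27 → on time
  J2: C=23, d=36 → on time
  J3: C=37, d=40 → on time
  J4: C=52, d=32 → TARDY
  J5: C=67, d=44 → TARDY
  J6: C=70, d=22 → TARDY
Tardy jobs: J4, J5, J6
Count = 3


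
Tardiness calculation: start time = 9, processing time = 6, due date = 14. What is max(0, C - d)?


Completion = start + processing = 9 + 6 = 15
Tardiness = max(0, C - d) = max(0, 15 - 14)
= max(0, 1)
= 1


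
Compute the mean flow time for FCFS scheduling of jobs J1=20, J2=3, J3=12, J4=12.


Completion times:
  J1: completes at 20
  J2: completes at 23
  J3: completes at 35
  J4: completes at 47
Sum = 125
Average = 125/4
= 31.25


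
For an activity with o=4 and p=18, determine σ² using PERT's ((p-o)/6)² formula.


σ² = ((p - o) / 6)² = (p - o)² / 36
= (18 - 4)² / 36
= 14² / 36
= 196 / 36
= 5.4444


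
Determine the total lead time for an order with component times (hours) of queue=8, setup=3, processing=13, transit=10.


Lead time = queue + setup + processing + transit
= 8 + 3 + 13 + 10
= 34 hours


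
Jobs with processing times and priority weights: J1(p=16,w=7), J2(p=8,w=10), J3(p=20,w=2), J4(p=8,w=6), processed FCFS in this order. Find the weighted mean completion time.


Completion times:
  J1: C=16, w×C=7×16=112
  J2: C=24, w×C=10×24=240
  J3: C=44, w×C=2×44=88
  J4: C=52, w×C=6×52=312
Sum w×C = 752
Sum w = 25
Weighted avg = 752/25
= 30.08


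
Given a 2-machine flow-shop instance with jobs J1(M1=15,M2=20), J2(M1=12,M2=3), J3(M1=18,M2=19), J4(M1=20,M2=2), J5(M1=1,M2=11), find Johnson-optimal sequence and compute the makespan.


Johnson's rule:
Group 1 (M1≤M2, sort by M1): ['J5', 'J1', 'J3']
Group 2 (M1>M2, sort desc M2): ['J2', 'J4']
Sequence: J5 → J1 → J3 → J2 → J4
Makespan calculation:
  J5: M1 done=1, M2 done=12
  J1: M1 done=16, M2 done=36
  J3: M1 done=34, M2 done=55
  J2: M1 done=46, M2 done=58
  J4: M1 done=66, M2 done=68
= Sequence: J5 → J1 → J3 → J2 → J4, Makespan: 68


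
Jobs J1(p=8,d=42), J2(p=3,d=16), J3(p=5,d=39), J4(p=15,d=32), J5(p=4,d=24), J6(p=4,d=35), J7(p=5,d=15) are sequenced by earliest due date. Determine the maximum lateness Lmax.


EDD order: J7 → J2 → J5 → J4 → J6 → J3 → J1
Completion and lateness:
  J7: C=5, d=15, L=5-15=-10
  J2: C=8, d=16, L=8-16=-8
  J5: C=12, d=24, L=12-24=-12
  J4: C=27, d=32, L=27-32=-5
  J6: C=31, d=35, L=31-35=-4
  J3: C=36, d=39, L=36-39=-3
  J1: C=44, d=42, L=44-42=2
Lmax = max(-10, -8, -12, -5, -4, -3, 2)
= 2


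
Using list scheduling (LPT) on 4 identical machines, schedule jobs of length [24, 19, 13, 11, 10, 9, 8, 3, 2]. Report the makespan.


Jobs (LPT sorted): [24, 19, 13, 11, 10, 9, 8, 3, 2]
Machines: 4
  J=24 → Machine 1 (load: 0+24=24)
  J=19 → Machine 2 (load: 0+19=19)
  J=13 → Machine 3 (load: 0+13=13)
  J=11 → Machine 4 (load: 0+11=11)
  J=10 → Machine 4 (load: 11+10=21)
  J=9 → Machine 3 (load: 13+9=22)
  J=8 → Machine 2 (load: 19+8=27)
  J=3 → Machine 4 (load: 21+3=24)
  J=2 → Machine 3 (load: 22+2=24)
Machine loads: [24, 27, 24, 24]
Makespan = max = 27 time units


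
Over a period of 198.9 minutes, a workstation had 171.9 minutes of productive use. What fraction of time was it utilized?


Utilization = busy / total × 100
= 171.9 / 198.9 × 100
= 86.4%


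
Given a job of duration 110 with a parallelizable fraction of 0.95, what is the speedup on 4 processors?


Amdahl's law: T_p = T × ((1-p) + p/N)
= 110 × ((1-0.95) + 0.95/4)
= 110 × (0.05 + 0.2375)
= 110 × 0.2875
= 31.63
Speedup = 110/31.63
= 3.48×


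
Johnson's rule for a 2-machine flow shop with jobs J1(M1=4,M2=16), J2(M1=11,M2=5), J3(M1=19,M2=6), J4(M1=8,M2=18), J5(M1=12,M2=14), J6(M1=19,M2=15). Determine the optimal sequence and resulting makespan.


Johnson's rule:
Group 1 (M1≤M2, sort by M1): ['J1', 'J4', 'J5']
Group 2 (M1>M2, sort desc M2): ['J6', 'J3', 'J2']
Sequence: J1 → J4 → J5 → J6 → J3 → J2
Makespan calculation:
  J1: M1 done=4, M2 done=20
  J4: M1 done=12, M2 done=38
  J5: M1 done=24, M2 done=52
  J6: M1 done=43, M2 done=67
  J3: M1 done=62, M2 done=73
  J2: M1 done=73, M2 done=78
= Sequence: J1 → J4 → J5 → J6 → J3 → J2, Makespan: 78


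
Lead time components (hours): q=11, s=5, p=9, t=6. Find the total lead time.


Lead time = queue + setup + processing + transit
= 11 + 5 + 9 + 6
= 31 hours


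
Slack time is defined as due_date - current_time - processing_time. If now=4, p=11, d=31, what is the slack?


Slack = due - current_time - processing
= 31 - 4 - 11
= 16


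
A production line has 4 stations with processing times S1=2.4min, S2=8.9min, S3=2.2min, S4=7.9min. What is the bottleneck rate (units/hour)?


Bottleneck = longest station time
Station times: [2.4, 8.9, 2.2, 7.9]
Max = 8.9 min
Rate = 60 / 8.9
= 6.74 units/hour (bottleneck: 8.9min)


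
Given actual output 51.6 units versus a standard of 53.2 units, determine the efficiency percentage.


Efficiency = (actual / standard) × 100
= (51.6 / 53.2) × 100
= 97.0%


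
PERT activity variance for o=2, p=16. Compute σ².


σ² = ((p - o) / 6)² = (p - o)² / 36
= (16 - 2)² / 36
= 14² / 36
= 196 / 36
= 5.4444


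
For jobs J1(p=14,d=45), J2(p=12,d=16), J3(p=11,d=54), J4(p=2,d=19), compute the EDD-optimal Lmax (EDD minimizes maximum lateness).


EDD order: J2 → J4 → J1 → J3
Completion and lateness:
  J2: C=12, d=16, L=12-16=-4
  J4: C=14, d=19, L=14-19=-5
  J1: C=28, d=45, L=28-45=-17
  J3: C=39, d=54, L=39-54=-15
Lmax = max(-4, -5, -17, -15)
= -4


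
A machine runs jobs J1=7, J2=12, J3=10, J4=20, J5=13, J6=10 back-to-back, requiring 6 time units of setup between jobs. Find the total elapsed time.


Makespan = Σ processing + (n-1) × setup
= (7 + 12 + 10 + 20 + 13 + 10) + (6-1)×6
= 72 + 30
= 102 time units


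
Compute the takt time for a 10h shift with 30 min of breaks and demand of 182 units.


Available = 10×60 - 30 = 570 min
Takt time = 570 / 182
= 3.13 min/unit


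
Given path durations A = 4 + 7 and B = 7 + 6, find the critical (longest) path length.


Path A: 4 + 7 = 11
Path B: 7 + 6 = 13
Critical path = longest = max(11, 13)
= 13 (Path B)


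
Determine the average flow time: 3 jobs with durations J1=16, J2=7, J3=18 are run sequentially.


Completion times:
  J1: completes at 16
  J2: completes at 23
  J3: completes at 41
Sum = 80
Average = 80/3
= 26.67


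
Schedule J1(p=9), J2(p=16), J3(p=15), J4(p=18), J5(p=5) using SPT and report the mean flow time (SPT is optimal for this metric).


SPT order: J5 → J1 → J3 → J2 → J4
Completion times:
  J5: C=5
  J1: C=14
  J3: C=29
  J2: C=45
  J4: C=63
Sum = 156, n = 5
Mean flow = 156/5
= 31.20


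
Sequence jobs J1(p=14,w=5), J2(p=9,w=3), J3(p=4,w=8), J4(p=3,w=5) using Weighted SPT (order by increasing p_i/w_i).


WSPT (Smith's rule): sort by p/w ascending
  J3: p/w = 4/8 = 0.500
  J4: p/w = 3/5 = 0.600
  J1: p/w = 14/5 = 2.800
  J2: p/w = 9/3 = 3.000
Order: J3 → J4 → J1 → J2


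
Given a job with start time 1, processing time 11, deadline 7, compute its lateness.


Completion = 1 + 11 = 12
Lateness = C - d = 12 - 7
= 5


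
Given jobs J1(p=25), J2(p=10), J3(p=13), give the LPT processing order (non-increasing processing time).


LPT: sort by longest processing time first
  J1: p=25
  J3: p=13
  J2: p=10
Order: J1 → J3 → J2


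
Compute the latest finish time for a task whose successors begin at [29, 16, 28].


LF = min of all successor start times
Successors start at: [29, 16, 28]
LF = min(29, 16, 28)
= 16


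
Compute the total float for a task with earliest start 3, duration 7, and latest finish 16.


EF = ES + duration = 3 + 7 = 10
LS = LF - duration = 16 - 7 = 9
Total Float = LF - EF = 16 - 10
(or LS - ES = 9 - 3)
= 6


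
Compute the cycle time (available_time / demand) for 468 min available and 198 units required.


Cycle time = available time / demand
= 468 / 198
= 2.36 min/unit


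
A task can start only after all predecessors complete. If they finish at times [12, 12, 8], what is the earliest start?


ES = max of all predecessor completion times
Predecessors: [12, 12, 8]
ES = max(12, 12, 8)
= 12


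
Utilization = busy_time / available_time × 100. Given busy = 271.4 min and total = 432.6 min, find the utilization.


Utilization = busy / total × 100
= 271.4 / 432.6 × 100
= 62.7%


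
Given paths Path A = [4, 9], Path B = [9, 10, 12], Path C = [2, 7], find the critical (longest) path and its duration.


Path A: 4 + 9 = 13
Path B: 9 + 10 + 12 = 31
Path C: 2 + 7 = 9
Critical path = longest = max(13, 31, 9)
= 31 (Path B)


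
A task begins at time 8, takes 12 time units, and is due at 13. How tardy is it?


Completion = start + processing = 8 + 12 = 20
Tardiness = max(0, C - d) = max(0, 20 - 13)
= max(0, 7)
= 7


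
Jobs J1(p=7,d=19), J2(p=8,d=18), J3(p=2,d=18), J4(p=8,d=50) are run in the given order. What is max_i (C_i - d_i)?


Lateness per job (L = C - d):
  J1: C=7, d=19, L=-12
  J2: C=15, d=18, L=-3
  J3: C=17, d=18, L=-1
  J4: C=25, d=50, L=-25
Lmax = max(-12, -3, -1, -25)
= -1


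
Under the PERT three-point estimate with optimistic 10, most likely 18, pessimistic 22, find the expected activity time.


te = (o + 4m + p) / 6
= (10 + 4×18 + 22) / 6
= (10 + 72 + 22) / 6
= 104 / 6
= 17.33


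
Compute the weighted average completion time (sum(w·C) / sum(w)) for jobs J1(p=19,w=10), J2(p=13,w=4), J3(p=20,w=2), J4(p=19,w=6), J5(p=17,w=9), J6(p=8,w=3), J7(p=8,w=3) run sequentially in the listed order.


Completion times:
  J1: C=19, w×C=10×19=190
  J2: C=32, w×C=4×32=128
  J3: C=52, w×C=2×52=104
  J4: C=71, w×C=6×71=426
  J5: C=88, w×C=9×88=792
  J6: C=96, w×C=3×96=288
  J7: C=104, w×C=3×104=312
Sum w×C = 2240
Sum w = 37
Weighted avg = 2240/37
= 60.54


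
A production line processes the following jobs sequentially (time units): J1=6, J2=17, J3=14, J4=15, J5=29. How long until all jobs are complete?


Sequential makespan: sum all processing times
= 6 + 17 + 14 + 15 + 29
= 81 time units


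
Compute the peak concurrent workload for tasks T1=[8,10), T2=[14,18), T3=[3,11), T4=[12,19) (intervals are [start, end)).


Check each time point for overlaps:
  t=8: 2 tasks active (T1, T3)
Max concurrent = 2


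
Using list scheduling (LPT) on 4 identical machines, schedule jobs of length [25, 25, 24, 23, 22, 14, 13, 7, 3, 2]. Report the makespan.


Jobs (LPT sorted): [25, 25, 24, 23, 22, 14, 13, 7, 3, 2]
Machines: 4
  J=25 → Machine 1 (load: 0+25=25)
  J=25 → Machine 2 (load: 0+25=25)
  J=24 → Machine 3 (load: 0+24=24)
  J=23 → Machine 4 (load: 0+23=23)
  J=22 → Machine 4 (load: 23+22=45)
  J=14 → Machine 3 (load: 24+14=38)
  J=13 → Machine 1 (load: 25+13=38)
  J=7 → Machine 2 (load: 25+7=32)
  J=3 → Machine 2 (load: 32+3=35)
  J=2 → Machine 2 (load: 35+2=37)
Machine loads: [38, 37, 38, 45]
Makespan = max = 45 time units


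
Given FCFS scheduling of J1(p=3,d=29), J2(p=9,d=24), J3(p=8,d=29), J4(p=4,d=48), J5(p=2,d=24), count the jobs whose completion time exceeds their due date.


Completion vs due date:
  J1: C=3, d=29 → on time
  J2: C=12, d=24 → on time
  J3: C=20, d=29 → on time
  J4: C=24, d=48 → on time
  J5: C=26, d=24 → TARDY
Tardy jobs: J5
Count = 1


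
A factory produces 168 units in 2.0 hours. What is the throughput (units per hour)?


Throughput = units / time
= 168 / 2.0
= 84.0 units/hour


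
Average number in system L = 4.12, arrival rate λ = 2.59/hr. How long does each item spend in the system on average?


Little's law: L = λW → W = L / λ
= 4.12 / 2.59
= 1.59 hours


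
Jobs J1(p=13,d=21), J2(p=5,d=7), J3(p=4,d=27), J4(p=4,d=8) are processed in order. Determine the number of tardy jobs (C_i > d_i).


Completion vs due date:
  J1: C=13, d=21 → on time
  J2: C=18, d=7 → TARDY
  J3: C=22, d=27 → on time
  J4: C=26, d=8 → TARDY
Tardy jobs: J2, J4
Count = 2


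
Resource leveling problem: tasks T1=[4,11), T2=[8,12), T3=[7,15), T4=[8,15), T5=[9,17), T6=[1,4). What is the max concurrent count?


Check each time point for overlaps:
  t=9: 5 tasks active (T1, T2, T3, T4, T5)
Max concurrent = 5


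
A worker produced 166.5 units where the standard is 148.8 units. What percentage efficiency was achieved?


Efficiency = (actual / standard) × 100
= (166.5 / 148.8) × 100
= 111.9%


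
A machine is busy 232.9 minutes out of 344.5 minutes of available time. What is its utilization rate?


Utilization = busy / total × 100
= 232.9 / 344.5 × 100
= 67.6%


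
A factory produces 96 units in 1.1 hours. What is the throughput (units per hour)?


Throughput = units / time
= 96 / 1.1
= 87.3 units/hour


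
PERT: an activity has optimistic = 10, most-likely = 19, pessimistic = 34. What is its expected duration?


te = (o + 4m + p) / 6
= (10 + 4×19 + 34) / 6
= (10 + 76 + 34) / 6
= 120 / 6
= 20.00


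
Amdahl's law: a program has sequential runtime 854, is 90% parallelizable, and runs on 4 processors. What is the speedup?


Amdahl's law: T_p = T × ((1-p) + p/N)
= 854 × ((1-0.9) + 0.9/4)
= 854 × (0.10 + 0.2250)
= 854 × 0.3250
= 277.55
Speedup = 854/277.55
= 3.08×


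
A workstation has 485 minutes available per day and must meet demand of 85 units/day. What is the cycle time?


Cycle time = available time / demand
= 485 / 85
= 5.71 min/unit


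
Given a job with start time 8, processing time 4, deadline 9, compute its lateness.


Completion = 8 + 4 = 12
Lateness = C - d = 12 - 9
= 3


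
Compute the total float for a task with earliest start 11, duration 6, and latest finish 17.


EF = ES + duration = 11 + 6 = 17
LS = LF - duration = 17 - 6 = 11
Total Float = LF - EF = 17 - 17
(or LS - ES = 11 - 11)
= 0


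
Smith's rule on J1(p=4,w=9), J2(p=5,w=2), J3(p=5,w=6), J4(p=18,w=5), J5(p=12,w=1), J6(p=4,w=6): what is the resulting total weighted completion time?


WSPT order (by p/w): J1 → J6 → J3 → J2 → J4 → J5
  J1: C=4, w·C=9×4=36
  J6: C=8, w·C=6×8=48
  J3: C=13, w·C=6×13=78
  J2: C=18, w·C=2×18=36
  J4: C=36, w·C=5×36=180
  J5: C=48, w·C=1×48=48
Σ w·C = 426
= 426


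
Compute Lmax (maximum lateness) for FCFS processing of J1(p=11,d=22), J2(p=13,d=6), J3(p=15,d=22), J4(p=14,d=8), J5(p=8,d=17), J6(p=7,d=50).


Lateness per job (L = C - d):
  J1: C=11, d=22, L=-11
  J2: C=24, d=6, L=18
  J3: C=39, d=22, L=17
  J4: C=53, d=8, L=45
  J5: C=61, d=17, L=44
  J6: C=68, d=50, L=18
Lmax = max(-11, 18, 17, 45, 44, 18)
= 45


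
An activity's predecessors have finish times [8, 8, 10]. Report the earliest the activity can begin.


ES = max of all predecessor completion times
Predecessors: [8, 8, 10]
ES = max(8, 8, 10)
= 10


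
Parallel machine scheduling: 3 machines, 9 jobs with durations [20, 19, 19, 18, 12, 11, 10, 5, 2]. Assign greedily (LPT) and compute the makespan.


Jobs (LPT sorted): [20, 19, 19, 18, 12, 11, 10, 5, 2]
Machines: 3
  J=20 → Machine 1 (load: 0+20=20)
  J=19 → Machine 2 (load: 0+19=19)
  J=19 → Machine 3 (load: 0+19=19)
  J=18 → Machine 2 (load: 19+18=37)
  J=12 → Machine 3 (load: 19+12=31)
  J=11 → Machine 1 (load: 20+11=31)
  J=10 → Machine 1 (load: 31+10=41)
  J=5 → Machine 3 (load: 31+5=36)
  J=2 → Machine 3 (load: 36+2=38)
Machine loads: [41, 37, 38]
Makespan = max = 41 time units


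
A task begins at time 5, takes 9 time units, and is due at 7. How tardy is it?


Completion = start + processing = 5 + 9 = 14
Tardiness = max(0, C - d) = max(0, 14 - 7)
= max(0, 7)
= 7


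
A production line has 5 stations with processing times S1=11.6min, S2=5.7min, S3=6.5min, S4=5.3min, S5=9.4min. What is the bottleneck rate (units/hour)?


Bottleneck = longest station time
Station times: [11.6, 5.7, 6.5, 5.3, 9.4]
Max = 11.6 min
Rate = 60 / 11.6
= 5.17 units/hour (bottleneck: 11.6min)


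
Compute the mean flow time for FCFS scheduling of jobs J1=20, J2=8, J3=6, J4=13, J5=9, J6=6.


Completion times:
  J1: completes at 20
  J2: completes at 28
  J3: completes at 34
  J4: completes at 47
  J5: completes at 56
  J6: completes at 62
Sum = 247
Average = 247/6
= 41.17


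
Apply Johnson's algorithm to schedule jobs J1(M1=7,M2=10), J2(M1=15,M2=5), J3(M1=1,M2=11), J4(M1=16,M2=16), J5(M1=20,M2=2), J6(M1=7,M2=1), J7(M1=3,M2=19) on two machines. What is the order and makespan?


Johnson's rule:
Group 1 (M1≤M2, sort by M1): ['J3', 'J7', 'J1', 'J4']
Group 2 (M1>M2, sort desc M2): ['J2', 'J5', 'J6']
Sequence: J3 → J7 → J1 → J4 → J2 → J5 → J6
Makespan calculation:
  J3: M1 done=1, M2 done=12
  J7: M1 done=4, M2 done=31
  J1: M1 done=11, M2 done=41
  J4: M1 done=27, M2 done=57
  J2: M1 done=42, M2 done=62
  J5: M1 done=62, M2 done=64
  J6: M1 done=69, M2 done=70
= Sequence: J3 → J7 → J1 → J4 → J2 → J5 → J6, Makespan: 70


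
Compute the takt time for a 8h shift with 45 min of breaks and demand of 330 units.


Available = 8×60 - 45 = 435 min
Takt time = 435 / 330
= 1.32 min/unit


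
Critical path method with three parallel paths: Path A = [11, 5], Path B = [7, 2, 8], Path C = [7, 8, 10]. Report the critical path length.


Path A: 11 + 5 = 16
Path B: 7 + 2 + 8 = 17
Path C: 7 + 8 + 10 = 25
Critical path = longest = max(16, 17, 25)
= 25 (Path C)


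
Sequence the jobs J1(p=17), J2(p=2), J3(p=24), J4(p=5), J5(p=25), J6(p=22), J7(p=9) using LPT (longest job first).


LPT: sort by longest processing time first
  J5: p=25
  J3: p=24
  J6: p=22
  J1: p=17
  J7: p=9
  J4: p=5
  J2: p=2
Order: J5 → J3 → J6 → J1 → J7 → J4 → J2


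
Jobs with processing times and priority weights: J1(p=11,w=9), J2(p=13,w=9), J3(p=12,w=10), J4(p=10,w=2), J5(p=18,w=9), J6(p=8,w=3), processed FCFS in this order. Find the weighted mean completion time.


Completion times:
  J1: C=11, w×C=9×11=99
  J2: C=24, w×C=9×24=216
  J3: C=36, w×C=10×36=360
  J4: C=46, w×C=2×46=92
  J5: C=64, w×C=9×64=576
  J6: C=72, w×C=3×72=216
Sum w×C = 1559
Sum w = 42
Weighted avg = 1559/42
= 37.12
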